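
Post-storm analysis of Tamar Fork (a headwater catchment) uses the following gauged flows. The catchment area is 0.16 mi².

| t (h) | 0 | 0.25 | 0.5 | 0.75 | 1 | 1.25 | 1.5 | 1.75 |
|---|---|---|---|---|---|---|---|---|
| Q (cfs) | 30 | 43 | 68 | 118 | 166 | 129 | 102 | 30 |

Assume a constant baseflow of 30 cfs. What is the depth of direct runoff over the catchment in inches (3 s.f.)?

Direct runoff: 0.0, 13.0, 38.0, 88.0, 136.0, 99.0, 72.0, 0.0 cfs; ΣQ_DR = 446.0 cfs.
V = ΣQ_DR · Δt = 446.0 × 900 s = 4.014 × 10^5 ft³.
Over A = 0.16 mi², depth = V / A = 1.08 in.

d ≈ 1.08 in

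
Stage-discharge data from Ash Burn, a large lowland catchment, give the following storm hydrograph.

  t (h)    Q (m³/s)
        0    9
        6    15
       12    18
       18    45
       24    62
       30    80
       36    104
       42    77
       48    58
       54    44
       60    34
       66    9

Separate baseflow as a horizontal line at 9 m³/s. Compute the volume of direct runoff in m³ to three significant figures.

Direct-runoff ordinates (Q − Q_b): 0.0, 6.0, 9.0, 36.0, 53.0, 71.0, 95.0, 68.0, 49.0, 35.0, 25.0, 0.0 m³/s.
ΣQ_DR = 447.0 m³/s.
With Δt = 6 h = 21600 s, V = ΣQ_DR · Δt = 447.0 × 21600 = 9.66 × 10^6 m³.

V ≈ 9.66 × 10^6 m³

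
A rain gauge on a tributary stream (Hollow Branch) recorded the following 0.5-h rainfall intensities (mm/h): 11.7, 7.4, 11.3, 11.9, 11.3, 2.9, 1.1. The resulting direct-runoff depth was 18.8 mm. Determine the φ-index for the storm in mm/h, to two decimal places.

Only the 5 blocks with intensity above φ contribute runoff: 11.7, 7.4, 11.3, 11.9, 11.3 mm/h.
Σ(I−φ)·Δt = d  ⇒  (11.7+7.4+11.3+11.9+11.3 − 5φ)·0.5 = 18.8
φ = (53.60 − 18.8/0.5) / 5 = 3.20 mm/h.

φ ≈ 3.20 mm/h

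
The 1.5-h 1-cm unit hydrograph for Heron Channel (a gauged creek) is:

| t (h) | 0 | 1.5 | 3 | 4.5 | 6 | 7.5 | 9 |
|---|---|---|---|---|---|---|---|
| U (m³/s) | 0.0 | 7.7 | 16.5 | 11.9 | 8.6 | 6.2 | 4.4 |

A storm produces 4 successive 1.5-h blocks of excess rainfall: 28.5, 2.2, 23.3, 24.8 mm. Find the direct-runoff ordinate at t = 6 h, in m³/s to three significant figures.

By discrete convolution, Q_j = Σ (P_i / 10 mm) · U_{j−i}.
At t = 6 h (j=4): Q = (28.5/10)·8.6 + (2.2/10)·11.9 + (23.3/10)·16.5 + (24.8/10)·7.7 = 84.7 m³/s.

Q ≈ 84.7 m³/s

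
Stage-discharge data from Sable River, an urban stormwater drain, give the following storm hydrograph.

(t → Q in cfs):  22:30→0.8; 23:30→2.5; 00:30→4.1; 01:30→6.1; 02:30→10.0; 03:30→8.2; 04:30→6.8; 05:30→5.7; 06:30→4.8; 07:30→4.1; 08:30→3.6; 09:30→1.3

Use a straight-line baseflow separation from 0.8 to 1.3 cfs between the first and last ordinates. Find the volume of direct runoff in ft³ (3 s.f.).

V ≈ 1.63 × 10^5 ft³

Direct-runoff ordinates (Q − Q_b): 0.00, 1.65, 3.21, 5.16, 9.02, 7.17, 5.73, 4.58, 3.64, 2.89, 2.35, 0.00 cfs.
ΣQ_DR = 45.40 cfs.
With Δt = 1 h = 3600 s, V = ΣQ_DR · Δt = 45.40 × 3600 = 1.63 × 10^5 ft³.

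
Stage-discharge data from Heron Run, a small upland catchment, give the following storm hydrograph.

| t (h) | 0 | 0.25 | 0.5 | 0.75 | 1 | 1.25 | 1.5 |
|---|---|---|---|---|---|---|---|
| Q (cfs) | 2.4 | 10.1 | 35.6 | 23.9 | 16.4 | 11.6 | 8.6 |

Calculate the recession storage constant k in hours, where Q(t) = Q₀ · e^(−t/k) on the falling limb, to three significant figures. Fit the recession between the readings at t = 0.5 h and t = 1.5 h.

k ≈ 0.704 h

On the falling limb, Q drops from 35.6 to 8.6 cfs between t = 0.5 h and t = 1.5 h (Δt = 1 h).
k = −Δt / ln(Q₂/Q₁) = −1 / ln(8.6/35.6) = 0.704 h.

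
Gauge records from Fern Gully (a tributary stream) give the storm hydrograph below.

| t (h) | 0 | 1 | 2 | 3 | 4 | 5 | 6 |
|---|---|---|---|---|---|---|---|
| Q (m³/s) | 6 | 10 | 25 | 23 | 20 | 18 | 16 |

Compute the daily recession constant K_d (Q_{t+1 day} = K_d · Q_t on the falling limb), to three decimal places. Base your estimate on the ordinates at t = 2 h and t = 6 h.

K_d ≈ 0.069

Between t = 2 h and t = 6 h the flow falls from 25 to 16 m³/s over 4×1 h = 4 h.
Per-interval ratio K = (16/25)^(1/4) = 0.8944; K_d = K^(24/1) = 0.069.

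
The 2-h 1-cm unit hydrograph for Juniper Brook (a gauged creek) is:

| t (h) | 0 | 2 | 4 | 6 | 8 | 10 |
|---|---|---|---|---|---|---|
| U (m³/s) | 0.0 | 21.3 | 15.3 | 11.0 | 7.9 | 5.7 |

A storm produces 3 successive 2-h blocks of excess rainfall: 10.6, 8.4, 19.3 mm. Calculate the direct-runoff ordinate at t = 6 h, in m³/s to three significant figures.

By discrete convolution, Q_j = Σ (P_i / 10 mm) · U_{j−i}.
At t = 6 h (j=3): Q = (10.6/10)·11.0 + (8.4/10)·15.3 + (19.3/10)·21.3 = 65.6 m³/s.

Q ≈ 65.6 m³/s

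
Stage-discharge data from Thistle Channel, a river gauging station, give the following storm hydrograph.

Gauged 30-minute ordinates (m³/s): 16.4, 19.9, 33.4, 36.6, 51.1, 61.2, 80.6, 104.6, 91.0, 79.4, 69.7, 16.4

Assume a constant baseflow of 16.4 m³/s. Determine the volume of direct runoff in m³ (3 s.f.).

Direct-runoff ordinates (Q − Q_b): 0.0, 3.5, 17.0, 20.2, 34.7, 44.8, 64.2, 88.2, 74.6, 63.0, 53.3, 0.0 m³/s.
ΣQ_DR = 463.5 m³/s.
With Δt = 0.5 h = 1800 s, V = ΣQ_DR · Δt = 463.5 × 1800 = 8.34 × 10^5 m³.

V ≈ 8.34 × 10^5 m³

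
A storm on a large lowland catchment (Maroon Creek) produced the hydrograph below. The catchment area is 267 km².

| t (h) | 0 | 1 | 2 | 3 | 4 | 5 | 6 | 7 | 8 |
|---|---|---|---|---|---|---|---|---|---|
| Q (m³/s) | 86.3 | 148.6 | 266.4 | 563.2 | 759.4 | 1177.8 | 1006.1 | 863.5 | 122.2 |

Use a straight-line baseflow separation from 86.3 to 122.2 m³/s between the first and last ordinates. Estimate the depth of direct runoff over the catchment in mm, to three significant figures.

d ≈ 54.7 mm

Direct runoff: 0.00, 57.81, 171.12, 463.44, 655.15, 1069.06, 892.88, 745.79, 0.00 m³/s; ΣQ_DR = 4055 m³/s.
V = ΣQ_DR · Δt = 4055 × 3600 s = 1.460 × 10^7 m³.
Over A = 267 km², depth = V / A = 54.7 mm.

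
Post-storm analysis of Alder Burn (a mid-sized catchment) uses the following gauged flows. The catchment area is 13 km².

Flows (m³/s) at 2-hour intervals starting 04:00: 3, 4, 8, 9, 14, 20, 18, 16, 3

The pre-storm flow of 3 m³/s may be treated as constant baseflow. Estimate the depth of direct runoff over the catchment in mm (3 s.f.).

d ≈ 37.7 mm

Direct runoff: 0.0, 1.0, 5.0, 6.0, 11.0, 17.0, 15.0, 13.0, 0.0 m³/s; ΣQ_DR = 68.00 m³/s.
V = ΣQ_DR · Δt = 68.00 × 7200 s = 4.896 × 10^5 m³.
Over A = 13 km², depth = V / A = 37.7 mm.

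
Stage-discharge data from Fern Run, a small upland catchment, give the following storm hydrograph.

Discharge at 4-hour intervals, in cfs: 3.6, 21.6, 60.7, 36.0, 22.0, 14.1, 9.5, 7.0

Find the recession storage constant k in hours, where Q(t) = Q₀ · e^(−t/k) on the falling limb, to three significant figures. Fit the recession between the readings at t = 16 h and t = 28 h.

k ≈ 10.5 h

On the falling limb, Q drops from 22.0 to 7.0 cfs between t = 16 h and t = 28 h (Δt = 12 h).
k = −Δt / ln(Q₂/Q₁) = −12 / ln(7.0/22.0) = 10.5 h.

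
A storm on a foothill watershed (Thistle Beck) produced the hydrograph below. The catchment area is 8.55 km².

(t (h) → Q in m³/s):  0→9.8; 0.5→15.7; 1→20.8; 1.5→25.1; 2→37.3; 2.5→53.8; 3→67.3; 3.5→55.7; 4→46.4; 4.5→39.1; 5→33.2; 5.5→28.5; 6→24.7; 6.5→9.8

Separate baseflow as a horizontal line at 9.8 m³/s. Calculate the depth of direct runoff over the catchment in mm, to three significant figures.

d ≈ 69.5 mm

Direct runoff: 0.0, 5.9, 11.0, 15.3, 27.5, 44.0, 57.5, 45.9, 36.6, 29.3, 23.4, 18.7, 14.9, 0.0 m³/s; ΣQ_DR = 330.0 m³/s.
V = ΣQ_DR · Δt = 330.0 × 1800 s = 5.940 × 10^5 m³.
Over A = 8.55 km², depth = V / A = 69.5 mm.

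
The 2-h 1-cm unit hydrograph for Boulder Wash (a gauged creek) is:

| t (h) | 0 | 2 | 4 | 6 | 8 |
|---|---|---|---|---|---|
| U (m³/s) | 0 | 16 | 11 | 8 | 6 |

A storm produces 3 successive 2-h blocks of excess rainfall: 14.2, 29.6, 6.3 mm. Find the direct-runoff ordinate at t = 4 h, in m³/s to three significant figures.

Q ≈ 63.0 m³/s

By discrete convolution, Q_j = Σ (P_i / 10 mm) · U_{j−i}.
At t = 4 h (j=2): Q = (14.2/10)·11 + (29.6/10)·16 + (6.3/10)·0 = 63.0 m³/s.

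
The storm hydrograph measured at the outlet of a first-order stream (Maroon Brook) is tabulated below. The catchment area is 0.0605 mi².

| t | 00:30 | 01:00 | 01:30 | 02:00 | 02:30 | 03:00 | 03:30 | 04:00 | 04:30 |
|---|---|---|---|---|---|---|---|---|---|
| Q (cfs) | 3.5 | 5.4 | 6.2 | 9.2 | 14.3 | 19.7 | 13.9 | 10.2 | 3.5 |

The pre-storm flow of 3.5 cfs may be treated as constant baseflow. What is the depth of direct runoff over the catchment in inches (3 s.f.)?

d ≈ 0.697 in

Direct runoff: 0.0, 1.9, 2.7, 5.7, 10.8, 16.2, 10.4, 6.7, 0.0 cfs; ΣQ_DR = 54.40 cfs.
V = ΣQ_DR · Δt = 54.40 × 1800 s = 97920 ft³.
Over A = 0.0605 mi², depth = V / A = 0.697 in.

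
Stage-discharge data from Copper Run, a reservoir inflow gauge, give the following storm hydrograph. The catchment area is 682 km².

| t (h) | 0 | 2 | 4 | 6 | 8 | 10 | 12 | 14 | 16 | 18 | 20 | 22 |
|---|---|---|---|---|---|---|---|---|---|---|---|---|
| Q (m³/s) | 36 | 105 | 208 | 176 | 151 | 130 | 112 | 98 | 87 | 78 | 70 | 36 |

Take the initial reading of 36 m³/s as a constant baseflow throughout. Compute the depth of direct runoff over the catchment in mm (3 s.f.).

d ≈ 9.03 mm

Direct runoff: 0.0, 69.0, 172.0, 140.0, 115.0, 94.0, 76.0, 62.0, 51.0, 42.0, 34.0, 0.0 m³/s; ΣQ_DR = 855.0 m³/s.
V = ΣQ_DR · Δt = 855.0 × 7200 s = 6.156 × 10^6 m³.
Over A = 682 km², depth = V / A = 9.03 mm.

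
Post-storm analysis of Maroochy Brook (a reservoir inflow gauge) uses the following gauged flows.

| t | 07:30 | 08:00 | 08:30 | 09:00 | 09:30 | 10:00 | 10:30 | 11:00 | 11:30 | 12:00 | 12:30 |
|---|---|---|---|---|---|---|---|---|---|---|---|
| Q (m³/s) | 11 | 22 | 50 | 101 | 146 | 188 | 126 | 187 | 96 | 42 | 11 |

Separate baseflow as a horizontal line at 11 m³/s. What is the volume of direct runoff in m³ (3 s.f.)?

Direct-runoff ordinates (Q − Q_b): 0.0, 11.0, 39.0, 90.0, 135.0, 177.0, 115.0, 176.0, 85.0, 31.0, 0.0 m³/s.
ΣQ_DR = 859.0 m³/s.
With Δt = 0.5 h = 1800 s, V = ΣQ_DR · Δt = 859.0 × 1800 = 1.55 × 10^6 m³.

V ≈ 1.55 × 10^6 m³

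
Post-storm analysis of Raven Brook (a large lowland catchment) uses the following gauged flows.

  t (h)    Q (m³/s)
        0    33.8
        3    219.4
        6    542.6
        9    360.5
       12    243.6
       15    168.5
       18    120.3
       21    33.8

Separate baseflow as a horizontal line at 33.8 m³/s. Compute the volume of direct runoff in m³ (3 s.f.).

V ≈ 1.57 × 10^7 m³

Direct-runoff ordinates (Q − Q_b): 0.0, 185.6, 508.8, 326.7, 209.8, 134.7, 86.5, 0.0 m³/s.
ΣQ_DR = 1452 m³/s.
With Δt = 3 h = 10800 s, V = ΣQ_DR · Δt = 1452 × 10800 = 1.57 × 10^7 m³.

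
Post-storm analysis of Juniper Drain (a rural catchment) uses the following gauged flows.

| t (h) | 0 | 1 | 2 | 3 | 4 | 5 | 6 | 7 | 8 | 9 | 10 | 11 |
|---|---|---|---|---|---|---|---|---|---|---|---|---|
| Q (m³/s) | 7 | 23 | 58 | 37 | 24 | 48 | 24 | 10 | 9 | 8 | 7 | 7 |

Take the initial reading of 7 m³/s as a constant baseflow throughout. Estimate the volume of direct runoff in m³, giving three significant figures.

V ≈ 6.41 × 10^5 m³

Direct-runoff ordinates (Q − Q_b): 0.0, 16.0, 51.0, 30.0, 17.0, 41.0, 17.0, 3.0, 2.0, 1.0, 0.0, 0.0 m³/s.
ΣQ_DR = 178.0 m³/s.
With Δt = 1 h = 3600 s, V = ΣQ_DR · Δt = 178.0 × 3600 = 6.41 × 10^5 m³.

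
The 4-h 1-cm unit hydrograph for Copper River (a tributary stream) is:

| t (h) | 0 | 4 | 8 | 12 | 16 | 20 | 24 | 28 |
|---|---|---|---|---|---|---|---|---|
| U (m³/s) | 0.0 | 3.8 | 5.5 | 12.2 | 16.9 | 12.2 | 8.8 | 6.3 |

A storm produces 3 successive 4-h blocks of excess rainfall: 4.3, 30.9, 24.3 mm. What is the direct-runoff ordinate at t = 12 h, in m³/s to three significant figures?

By discrete convolution, Q_j = Σ (P_i / 10 mm) · U_{j−i}.
At t = 12 h (j=3): Q = (4.3/10)·12.2 + (30.9/10)·5.5 + (24.3/10)·3.8 = 31.5 m³/s.

Q ≈ 31.5 m³/s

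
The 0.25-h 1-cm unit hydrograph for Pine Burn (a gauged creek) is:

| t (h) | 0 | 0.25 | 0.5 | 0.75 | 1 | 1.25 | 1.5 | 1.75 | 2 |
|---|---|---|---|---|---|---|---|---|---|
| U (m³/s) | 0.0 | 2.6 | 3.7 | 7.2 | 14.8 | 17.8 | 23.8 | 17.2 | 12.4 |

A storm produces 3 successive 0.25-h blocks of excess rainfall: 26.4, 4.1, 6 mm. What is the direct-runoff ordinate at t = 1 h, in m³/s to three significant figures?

By discrete convolution, Q_j = Σ (P_i / 10 mm) · U_{j−i}.
At t = 1 h (j=4): Q = (26.4/10)·14.8 + (4.1/10)·7.2 + (6/10)·3.7 = 44.2 m³/s.

Q ≈ 44.2 m³/s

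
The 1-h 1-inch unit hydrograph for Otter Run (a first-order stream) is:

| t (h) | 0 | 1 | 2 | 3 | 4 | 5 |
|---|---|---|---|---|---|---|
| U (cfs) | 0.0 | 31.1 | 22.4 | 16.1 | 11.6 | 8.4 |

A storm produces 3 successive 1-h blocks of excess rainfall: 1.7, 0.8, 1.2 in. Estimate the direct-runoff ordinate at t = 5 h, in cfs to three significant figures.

Q ≈ 42.9 cfs

By discrete convolution, Q_j = Σ (P_i / 1 in) · U_{j−i}.
At t = 5 h (j=5): Q = (1.7/1)·8.4 + (0.8/1)·11.6 + (1.2/1)·16.1 = 42.9 cfs.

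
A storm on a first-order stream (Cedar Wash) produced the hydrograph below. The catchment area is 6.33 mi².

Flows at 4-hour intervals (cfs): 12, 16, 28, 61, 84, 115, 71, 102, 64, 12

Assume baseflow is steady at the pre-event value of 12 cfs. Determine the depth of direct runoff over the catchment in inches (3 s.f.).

Direct runoff: 0.0, 4.0, 16.0, 49.0, 72.0, 103.0, 59.0, 90.0, 52.0, 0.0 cfs; ΣQ_DR = 445.0 cfs.
V = ΣQ_DR · Δt = 445.0 × 14400 s = 6.408 × 10^6 ft³.
Over A = 6.33 mi², depth = V / A = 0.436 in.

d ≈ 0.436 in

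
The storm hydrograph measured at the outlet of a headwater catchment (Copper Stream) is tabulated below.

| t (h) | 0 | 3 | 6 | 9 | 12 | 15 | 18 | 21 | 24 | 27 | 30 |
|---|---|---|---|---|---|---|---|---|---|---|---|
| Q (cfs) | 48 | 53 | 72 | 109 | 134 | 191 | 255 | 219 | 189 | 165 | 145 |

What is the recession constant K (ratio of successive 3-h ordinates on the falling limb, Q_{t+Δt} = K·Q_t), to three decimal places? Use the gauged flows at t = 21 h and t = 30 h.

Using the recession-limb readings at t = 21 h and t = 30 h: Q falls from 219 to 145 cfs over 3 intervals.
K = (Q₂/Q₁)^(1/3) = (145/219)^(1/3) = 0.872.

K ≈ 0.872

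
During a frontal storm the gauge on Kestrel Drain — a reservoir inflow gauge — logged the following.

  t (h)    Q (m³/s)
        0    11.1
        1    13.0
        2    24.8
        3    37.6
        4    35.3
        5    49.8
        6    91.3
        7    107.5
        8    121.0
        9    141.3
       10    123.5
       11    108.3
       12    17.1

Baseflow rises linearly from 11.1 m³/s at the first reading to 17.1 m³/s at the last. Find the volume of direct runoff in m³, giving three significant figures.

V ≈ 2.51 × 10^6 m³

Direct-runoff ordinates (Q − Q_b): 0.00, 1.40, 12.70, 25.00, 22.20, 36.20, 77.20, 92.90, 105.90, 125.70, 107.40, 91.70, 0.00 m³/s.
ΣQ_DR = 698.3 m³/s.
With Δt = 1 h = 3600 s, V = ΣQ_DR · Δt = 698.3 × 3600 = 2.51 × 10^6 m³.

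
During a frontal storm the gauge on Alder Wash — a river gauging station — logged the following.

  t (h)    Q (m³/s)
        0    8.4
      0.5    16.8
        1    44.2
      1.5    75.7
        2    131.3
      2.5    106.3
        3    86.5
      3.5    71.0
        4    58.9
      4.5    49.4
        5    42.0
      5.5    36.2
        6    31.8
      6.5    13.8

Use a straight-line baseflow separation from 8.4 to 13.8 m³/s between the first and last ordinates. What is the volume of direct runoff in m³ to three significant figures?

V ≈ 1.11 × 10^6 m³

Direct-runoff ordinates (Q − Q_b): 0.00, 7.98, 34.97, 66.05, 121.24, 95.82, 75.61, 59.69, 47.18, 37.26, 29.45, 23.23, 18.42, 0.00 m³/s.
ΣQ_DR = 616.9 m³/s.
With Δt = 0.5 h = 1800 s, V = ΣQ_DR · Δt = 616.9 × 1800 = 1.11 × 10^6 m³.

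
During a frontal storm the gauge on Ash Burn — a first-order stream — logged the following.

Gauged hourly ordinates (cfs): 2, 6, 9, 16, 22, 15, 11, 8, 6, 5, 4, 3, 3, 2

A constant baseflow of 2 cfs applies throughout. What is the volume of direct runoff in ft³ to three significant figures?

Direct-runoff ordinates (Q − Q_b): 0.0, 4.0, 7.0, 14.0, 20.0, 13.0, 9.0, 6.0, 4.0, 3.0, 2.0, 1.0, 1.0, 0.0 cfs.
ΣQ_DR = 84.00 cfs.
With Δt = 1 h = 3600 s, V = ΣQ_DR · Δt = 84.00 × 3600 = 3.02 × 10^5 ft³.

V ≈ 3.02 × 10^5 ft³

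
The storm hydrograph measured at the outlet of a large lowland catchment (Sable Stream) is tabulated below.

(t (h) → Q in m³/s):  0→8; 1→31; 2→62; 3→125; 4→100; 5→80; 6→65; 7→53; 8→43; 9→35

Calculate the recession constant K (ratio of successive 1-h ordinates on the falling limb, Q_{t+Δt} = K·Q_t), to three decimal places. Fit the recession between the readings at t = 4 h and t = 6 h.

K ≈ 0.806

Using the recession-limb readings at t = 4 h and t = 6 h: Q falls from 100 to 65 m³/s over 2 intervals.
K = (Q₂/Q₁)^(1/2) = (65/100)^(1/2) = 0.806.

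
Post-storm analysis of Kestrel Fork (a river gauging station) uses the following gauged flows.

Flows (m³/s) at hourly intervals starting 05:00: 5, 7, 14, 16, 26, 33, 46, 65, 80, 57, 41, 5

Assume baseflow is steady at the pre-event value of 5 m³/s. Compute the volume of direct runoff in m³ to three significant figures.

Direct-runoff ordinates (Q − Q_b): 0.0, 2.0, 9.0, 11.0, 21.0, 28.0, 41.0, 60.0, 75.0, 52.0, 36.0, 0.0 m³/s.
ΣQ_DR = 335.0 m³/s.
With Δt = 1 h = 3600 s, V = ΣQ_DR · Δt = 335.0 × 3600 = 1.21 × 10^6 m³.

V ≈ 1.21 × 10^6 m³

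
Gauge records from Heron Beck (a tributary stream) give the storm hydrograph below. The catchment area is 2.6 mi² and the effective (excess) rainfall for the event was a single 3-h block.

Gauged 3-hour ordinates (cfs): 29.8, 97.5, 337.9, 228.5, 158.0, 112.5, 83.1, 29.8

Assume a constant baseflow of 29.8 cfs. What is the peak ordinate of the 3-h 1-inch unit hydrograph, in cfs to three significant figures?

Direct runoff: 0.0, 67.7, 308.1, 198.7, 128.2, 82.7, 53.3, 0.0 cfs; ΣQ_DR = 838.7 cfs, peak = 308.1 cfs.
Runoff depth d = ΣQ_DR·Δt / A = 838.7 × 10800 / (2.6 mi²) = 1.500 in.
The 1-inch UH is the DRH scaled by (1 in)/d, so U_p = 308.1 × 1/1.500 = 205 cfs.

U_p ≈ 205 cfs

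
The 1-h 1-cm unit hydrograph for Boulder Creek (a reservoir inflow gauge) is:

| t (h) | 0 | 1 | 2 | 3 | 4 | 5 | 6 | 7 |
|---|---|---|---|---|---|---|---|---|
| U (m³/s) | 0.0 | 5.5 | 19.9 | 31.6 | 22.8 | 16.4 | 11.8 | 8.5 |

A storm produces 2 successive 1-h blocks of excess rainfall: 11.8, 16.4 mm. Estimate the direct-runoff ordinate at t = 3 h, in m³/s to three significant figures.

Q ≈ 69.9 m³/s

By discrete convolution, Q_j = Σ (P_i / 10 mm) · U_{j−i}.
At t = 3 h (j=3): Q = (11.8/10)·31.6 + (16.4/10)·19.9 = 69.9 m³/s.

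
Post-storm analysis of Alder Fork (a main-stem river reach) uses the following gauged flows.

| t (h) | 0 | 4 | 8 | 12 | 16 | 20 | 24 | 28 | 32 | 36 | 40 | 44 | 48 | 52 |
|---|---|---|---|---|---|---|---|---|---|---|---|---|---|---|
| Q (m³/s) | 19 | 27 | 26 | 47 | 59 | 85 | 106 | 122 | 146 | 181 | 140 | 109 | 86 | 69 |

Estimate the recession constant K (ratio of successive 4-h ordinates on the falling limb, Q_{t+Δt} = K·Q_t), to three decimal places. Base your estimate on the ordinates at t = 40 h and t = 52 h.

K ≈ 0.790

Using the recession-limb readings at t = 40 h and t = 52 h: Q falls from 140 to 69 m³/s over 3 intervals.
K = (Q₂/Q₁)^(1/3) = (69/140)^(1/3) = 0.790.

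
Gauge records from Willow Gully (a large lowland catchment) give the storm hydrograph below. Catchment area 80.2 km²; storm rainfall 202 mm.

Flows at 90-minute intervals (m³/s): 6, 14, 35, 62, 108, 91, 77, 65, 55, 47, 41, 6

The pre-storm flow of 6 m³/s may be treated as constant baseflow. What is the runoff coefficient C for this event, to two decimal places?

ΣQ_DR = 535.0 m³/s; V = ΣQ_DR·Δt = 2.889 × 10^6 m³.
Runoff depth d = V / A = 36.02 mm.
C = d / P = 36.02 / 202 = 0.18.

C ≈ 0.18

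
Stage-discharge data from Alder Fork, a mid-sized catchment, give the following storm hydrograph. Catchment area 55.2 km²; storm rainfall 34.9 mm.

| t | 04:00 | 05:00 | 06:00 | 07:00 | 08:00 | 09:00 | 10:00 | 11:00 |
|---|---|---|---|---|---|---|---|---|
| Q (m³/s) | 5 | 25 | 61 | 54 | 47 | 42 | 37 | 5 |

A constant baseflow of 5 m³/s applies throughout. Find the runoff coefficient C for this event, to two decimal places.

C ≈ 0.44

ΣQ_DR = 236.0 m³/s; V = ΣQ_DR·Δt = 8.496 × 10^5 m³.
Runoff depth d = V / A = 15.39 mm.
C = d / P = 15.39 / 34.9 = 0.44.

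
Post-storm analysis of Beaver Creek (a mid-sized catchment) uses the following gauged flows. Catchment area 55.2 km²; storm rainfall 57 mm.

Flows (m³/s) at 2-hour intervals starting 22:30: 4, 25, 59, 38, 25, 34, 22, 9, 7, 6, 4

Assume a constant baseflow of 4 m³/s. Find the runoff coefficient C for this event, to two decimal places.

ΣQ_DR = 189.0 m³/s; V = ΣQ_DR·Δt = 1.361 × 10^6 m³.
Runoff depth d = V / A = 24.65 mm.
C = d / P = 24.65 / 57 = 0.43.

C ≈ 0.43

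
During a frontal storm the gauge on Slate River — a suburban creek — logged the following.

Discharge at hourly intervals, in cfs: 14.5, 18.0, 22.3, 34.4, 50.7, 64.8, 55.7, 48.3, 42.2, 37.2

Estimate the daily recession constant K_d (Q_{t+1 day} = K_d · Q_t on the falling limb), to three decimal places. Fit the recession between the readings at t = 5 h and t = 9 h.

Between t = 5 h and t = 9 h the flow falls from 64.8 to 37.2 cfs over 4×1 h = 4 h.
Per-interval ratio K = (37.2/64.8)^(1/4) = 0.8704; K_d = K^(24/1) = 0.036.

K_d ≈ 0.036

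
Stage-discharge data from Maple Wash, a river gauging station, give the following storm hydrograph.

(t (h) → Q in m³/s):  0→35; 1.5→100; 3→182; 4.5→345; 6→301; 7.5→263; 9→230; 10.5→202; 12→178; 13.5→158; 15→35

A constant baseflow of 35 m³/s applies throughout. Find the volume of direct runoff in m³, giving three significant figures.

Direct-runoff ordinates (Q − Q_b): 0.0, 65.0, 147.0, 310.0, 266.0, 228.0, 195.0, 167.0, 143.0, 123.0, 0.0 m³/s.
ΣQ_DR = 1644 m³/s.
With Δt = 1.5 h = 5400 s, V = ΣQ_DR · Δt = 1644 × 5400 = 8.88 × 10^6 m³.

V ≈ 8.88 × 10^6 m³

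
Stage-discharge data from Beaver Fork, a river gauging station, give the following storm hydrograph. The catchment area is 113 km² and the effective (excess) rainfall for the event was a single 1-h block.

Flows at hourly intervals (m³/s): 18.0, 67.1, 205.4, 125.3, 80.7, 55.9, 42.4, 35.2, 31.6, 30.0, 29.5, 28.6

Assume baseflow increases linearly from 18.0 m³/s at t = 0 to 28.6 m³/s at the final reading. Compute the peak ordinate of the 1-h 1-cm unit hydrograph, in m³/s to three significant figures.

Direct runoff: 0.00, 48.14, 185.47, 104.41, 58.85, 33.08, 18.62, 10.45, 5.89, 3.33, 1.86, 0.00 m³/s; ΣQ_DR = 470.1 m³/s, peak = 185.47 m³/s.
Runoff depth d = ΣQ_DR·Δt / A = 470.1 × 3600 / (113 km²) = 14.98 mm.
The 1-cm UH is the DRH scaled by (10 mm)/d, so U_p = 185.47 × 10/14.98 = 124 m³/s.

U_p ≈ 124 m³/s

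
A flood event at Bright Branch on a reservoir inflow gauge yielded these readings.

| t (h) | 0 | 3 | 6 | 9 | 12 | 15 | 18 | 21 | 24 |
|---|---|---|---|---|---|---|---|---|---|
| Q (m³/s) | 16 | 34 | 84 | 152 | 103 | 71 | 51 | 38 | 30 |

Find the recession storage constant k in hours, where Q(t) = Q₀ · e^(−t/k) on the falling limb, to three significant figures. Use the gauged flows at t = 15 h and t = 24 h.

k ≈ 10.4 h

On the falling limb, Q drops from 71 to 30 m³/s between t = 15 h and t = 24 h (Δt = 9 h).
k = −Δt / ln(Q₂/Q₁) = −9 / ln(30/71) = 10.4 h.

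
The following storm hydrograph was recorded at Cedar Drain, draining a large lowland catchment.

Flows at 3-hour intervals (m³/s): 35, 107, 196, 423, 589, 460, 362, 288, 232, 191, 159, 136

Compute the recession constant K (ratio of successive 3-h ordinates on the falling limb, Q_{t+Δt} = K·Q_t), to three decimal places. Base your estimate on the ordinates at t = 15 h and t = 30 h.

Using the recession-limb readings at t = 15 h and t = 30 h: Q falls from 460 to 159 m³/s over 5 intervals.
K = (Q₂/Q₁)^(1/5) = (159/460)^(1/5) = 0.809.

K ≈ 0.809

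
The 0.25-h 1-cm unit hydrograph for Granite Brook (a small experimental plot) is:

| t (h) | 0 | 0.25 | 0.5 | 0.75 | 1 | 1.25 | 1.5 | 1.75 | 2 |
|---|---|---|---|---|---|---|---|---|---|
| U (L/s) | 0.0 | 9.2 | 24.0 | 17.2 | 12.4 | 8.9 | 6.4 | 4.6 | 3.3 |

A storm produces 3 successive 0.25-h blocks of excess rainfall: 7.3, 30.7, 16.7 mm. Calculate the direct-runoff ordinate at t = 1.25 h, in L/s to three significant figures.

Q ≈ 73.3 L/s

By discrete convolution, Q_j = Σ (P_i / 10 mm) · U_{j−i}.
At t = 1.25 h (j=5): Q = (7.3/10)·8.9 + (30.7/10)·12.4 + (16.7/10)·17.2 = 73.3 L/s.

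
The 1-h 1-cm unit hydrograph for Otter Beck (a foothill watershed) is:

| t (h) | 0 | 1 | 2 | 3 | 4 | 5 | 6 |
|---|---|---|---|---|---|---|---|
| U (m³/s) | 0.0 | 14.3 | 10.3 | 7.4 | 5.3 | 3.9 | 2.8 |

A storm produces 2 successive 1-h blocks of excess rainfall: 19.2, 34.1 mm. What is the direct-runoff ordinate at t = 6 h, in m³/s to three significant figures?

By discrete convolution, Q_j = Σ (P_i / 10 mm) · U_{j−i}.
At t = 6 h (j=6): Q = (19.2/10)·2.8 + (34.1/10)·3.9 = 18.7 m³/s.

Q ≈ 18.7 m³/s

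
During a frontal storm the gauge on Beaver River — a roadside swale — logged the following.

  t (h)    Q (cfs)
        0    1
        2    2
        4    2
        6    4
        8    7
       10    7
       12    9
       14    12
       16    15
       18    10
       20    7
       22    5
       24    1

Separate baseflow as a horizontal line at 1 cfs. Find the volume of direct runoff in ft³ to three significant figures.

V ≈ 4.97 × 10^5 ft³

Direct-runoff ordinates (Q − Q_b): 0.0, 1.0, 1.0, 3.0, 6.0, 6.0, 8.0, 11.0, 14.0, 9.0, 6.0, 4.0, 0.0 cfs.
ΣQ_DR = 69.00 cfs.
With Δt = 2 h = 7200 s, V = ΣQ_DR · Δt = 69.00 × 7200 = 4.97 × 10^5 ft³.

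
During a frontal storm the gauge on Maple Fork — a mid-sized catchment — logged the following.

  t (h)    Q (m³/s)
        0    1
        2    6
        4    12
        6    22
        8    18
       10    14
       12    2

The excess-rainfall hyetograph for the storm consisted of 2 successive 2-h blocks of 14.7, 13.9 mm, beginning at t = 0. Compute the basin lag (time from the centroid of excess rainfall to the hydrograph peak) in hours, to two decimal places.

Centroid of excess rainfall: t_c = Σ P_i·t̄_i / ΣP_i = 1.9720 h (block centres at 1, 3 h).
Hydrograph peak occurs at t = 6 h, so basin lag t_L = 6 − 1.9720 = 4.03 h.

t_L ≈ 4.03 h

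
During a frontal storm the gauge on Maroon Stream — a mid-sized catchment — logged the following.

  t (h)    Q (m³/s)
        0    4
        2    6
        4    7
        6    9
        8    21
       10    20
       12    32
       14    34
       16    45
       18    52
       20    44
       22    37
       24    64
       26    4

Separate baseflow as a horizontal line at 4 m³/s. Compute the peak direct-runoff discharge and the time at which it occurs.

Q_p = 60.0 m³/s at t = 24 h

Subtracting baseflow gives direct-runoff ordinates: 0.0, 2.0, 3.0, 5.0, 17.0, 16.0, 28.0, 30.0, 41.0, 48.0, 40.0, 33.0, 60.0, 0.0 m³/s.
The maximum is 60.0 m³/s, occurring at the reading for t = 24 h.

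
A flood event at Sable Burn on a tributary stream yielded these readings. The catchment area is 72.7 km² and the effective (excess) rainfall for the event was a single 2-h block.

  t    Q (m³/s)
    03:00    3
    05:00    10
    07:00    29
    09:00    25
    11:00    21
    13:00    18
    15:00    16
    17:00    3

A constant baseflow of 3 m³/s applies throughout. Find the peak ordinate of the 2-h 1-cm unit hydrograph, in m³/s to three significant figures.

U_p ≈ 26.0 m³/s

Direct runoff: 0.0, 7.0, 26.0, 22.0, 18.0, 15.0, 13.0, 0.0 m³/s; ΣQ_DR = 101.0 m³/s, peak = 26.0 m³/s.
Runoff depth d = ΣQ_DR·Δt / A = 101.0 × 7200 / (72.7 km²) = 10.00 mm.
The 1-cm UH is the DRH scaled by (10 mm)/d, so U_p = 26.0 × 10/10.00 = 26.0 m³/s.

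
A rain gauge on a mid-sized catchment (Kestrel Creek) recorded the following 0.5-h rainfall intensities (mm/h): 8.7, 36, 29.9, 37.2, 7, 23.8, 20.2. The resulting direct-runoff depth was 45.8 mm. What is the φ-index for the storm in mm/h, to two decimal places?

φ ≈ 11.10 mm/h

Only the 5 blocks with intensity above φ contribute runoff: 36, 29.9, 37.2, 23.8, 20.2 mm/h.
Σ(I−φ)·Δt = d  ⇒  (36+29.9+37.2+23.8+20.2 − 5φ)·0.5 = 45.8
φ = (147.1 − 45.8/0.5) / 5 = 11.10 mm/h.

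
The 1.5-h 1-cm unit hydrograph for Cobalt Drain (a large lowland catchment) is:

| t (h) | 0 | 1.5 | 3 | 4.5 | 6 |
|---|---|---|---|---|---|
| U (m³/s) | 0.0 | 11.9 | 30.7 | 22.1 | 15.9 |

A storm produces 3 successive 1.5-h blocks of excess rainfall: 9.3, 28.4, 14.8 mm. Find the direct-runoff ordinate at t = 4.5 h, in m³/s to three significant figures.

Q ≈ 125 m³/s

By discrete convolution, Q_j = Σ (P_i / 10 mm) · U_{j−i}.
At t = 4.5 h (j=3): Q = (9.3/10)·22.1 + (28.4/10)·30.7 + (14.8/10)·11.9 = 125 m³/s.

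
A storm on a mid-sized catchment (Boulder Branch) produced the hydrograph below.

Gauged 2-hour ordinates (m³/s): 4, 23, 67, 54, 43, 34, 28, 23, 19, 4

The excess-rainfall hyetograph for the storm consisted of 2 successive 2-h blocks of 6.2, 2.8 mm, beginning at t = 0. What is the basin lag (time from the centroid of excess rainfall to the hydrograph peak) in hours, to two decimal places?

Centroid of excess rainfall: t_c = Σ P_i·t̄_i / ΣP_i = 1.6222 h (block centres at 1, 3 h).
Hydrograph peak occurs at t = 4 h, so basin lag t_L = 4 − 1.6222 = 2.38 h.

t_L ≈ 2.38 h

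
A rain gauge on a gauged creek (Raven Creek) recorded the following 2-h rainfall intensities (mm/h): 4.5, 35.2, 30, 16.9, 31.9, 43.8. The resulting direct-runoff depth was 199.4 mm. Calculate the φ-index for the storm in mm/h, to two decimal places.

Only the 5 blocks with intensity above φ contribute runoff: 35.2, 30, 16.9, 31.9, 43.8 mm/h.
Σ(I−φ)·Δt = d  ⇒  (35.2+30+16.9+31.9+43.8 − 5φ)·2 = 199.4
φ = (157.8 − 199.4/2) / 5 = 11.62 mm/h.

φ ≈ 11.62 mm/h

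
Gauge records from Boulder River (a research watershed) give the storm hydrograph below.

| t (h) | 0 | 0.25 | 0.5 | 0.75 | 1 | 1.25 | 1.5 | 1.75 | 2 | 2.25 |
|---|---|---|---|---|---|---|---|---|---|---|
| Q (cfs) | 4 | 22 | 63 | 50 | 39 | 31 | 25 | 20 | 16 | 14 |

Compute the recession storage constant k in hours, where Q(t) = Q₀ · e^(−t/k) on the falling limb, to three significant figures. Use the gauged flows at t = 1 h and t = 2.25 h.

k ≈ 1.22 h

On the falling limb, Q drops from 39 to 14 cfs between t = 1 h and t = 2.25 h (Δt = 1.25 h).
k = −Δt / ln(Q₂/Q₁) = −1.25 / ln(14/39) = 1.22 h.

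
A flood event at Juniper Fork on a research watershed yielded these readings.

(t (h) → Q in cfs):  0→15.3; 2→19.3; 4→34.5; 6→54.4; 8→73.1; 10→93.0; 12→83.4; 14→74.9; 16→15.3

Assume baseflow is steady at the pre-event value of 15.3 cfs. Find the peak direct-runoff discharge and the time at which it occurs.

Q_p = 77.7 cfs at t = 10 h

Subtracting baseflow gives direct-runoff ordinates: 0.0, 4.0, 19.2, 39.1, 57.8, 77.7, 68.1, 59.6, 0.0 cfs.
The maximum is 77.7 cfs, occurring at the reading for t = 10 h.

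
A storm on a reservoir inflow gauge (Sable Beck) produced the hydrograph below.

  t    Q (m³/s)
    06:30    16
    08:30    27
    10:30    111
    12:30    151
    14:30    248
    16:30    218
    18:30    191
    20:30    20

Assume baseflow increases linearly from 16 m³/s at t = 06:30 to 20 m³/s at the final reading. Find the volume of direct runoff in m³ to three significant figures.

V ≈ 6.03 × 10^6 m³

Direct-runoff ordinates (Q − Q_b): 0.00, 10.43, 93.86, 133.29, 229.71, 199.14, 171.57, 0.00 m³/s.
ΣQ_DR = 838.0 m³/s.
With Δt = 2 h = 7200 s, V = ΣQ_DR · Δt = 838.0 × 7200 = 6.03 × 10^6 m³.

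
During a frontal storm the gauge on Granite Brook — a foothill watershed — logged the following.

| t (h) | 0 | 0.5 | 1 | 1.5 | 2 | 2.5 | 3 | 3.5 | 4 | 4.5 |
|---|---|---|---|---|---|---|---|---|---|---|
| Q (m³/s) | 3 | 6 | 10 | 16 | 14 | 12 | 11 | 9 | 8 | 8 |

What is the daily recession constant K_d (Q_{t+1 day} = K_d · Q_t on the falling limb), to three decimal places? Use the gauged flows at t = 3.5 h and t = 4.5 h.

Between t = 3.5 h and t = 4.5 h the flow falls from 9 to 8 m³/s over 2×0.5 h = 1 h.
Per-interval ratio K = (8/9)^(1/2) = 0.9428; K_d = K^(24/0.5) = 0.059.

K_d ≈ 0.059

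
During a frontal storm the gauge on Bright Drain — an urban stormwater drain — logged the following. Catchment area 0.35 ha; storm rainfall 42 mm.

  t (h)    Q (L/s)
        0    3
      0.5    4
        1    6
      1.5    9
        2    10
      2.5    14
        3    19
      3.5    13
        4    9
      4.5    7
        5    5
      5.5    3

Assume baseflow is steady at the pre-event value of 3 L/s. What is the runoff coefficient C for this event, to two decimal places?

C ≈ 0.81

ΣQ_DR = 66.00 L/s; V = ΣQ_DR·Δt = 1.188 × 10^5 L.
Runoff depth d = V / A = 33.94 mm.
C = d / P = 33.94 / 42 = 0.81.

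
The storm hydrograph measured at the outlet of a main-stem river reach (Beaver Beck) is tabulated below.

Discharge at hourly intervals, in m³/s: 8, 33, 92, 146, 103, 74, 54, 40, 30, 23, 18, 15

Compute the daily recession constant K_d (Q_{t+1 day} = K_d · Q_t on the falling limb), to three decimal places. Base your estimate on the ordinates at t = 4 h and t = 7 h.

Between t = 4 h and t = 7 h the flow falls from 103 to 40 m³/s over 3×1 h = 3 h.
Per-interval ratio K = (40/103)^(1/3) = 0.7296; K_d = K^(24/1) = 0.001.

K_d ≈ 0.001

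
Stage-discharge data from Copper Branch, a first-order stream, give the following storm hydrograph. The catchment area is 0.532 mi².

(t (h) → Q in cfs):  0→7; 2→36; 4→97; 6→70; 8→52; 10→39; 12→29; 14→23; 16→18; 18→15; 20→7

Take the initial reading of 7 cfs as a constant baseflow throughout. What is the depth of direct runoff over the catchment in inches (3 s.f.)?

Direct runoff: 0.0, 29.0, 90.0, 63.0, 45.0, 32.0, 22.0, 16.0, 11.0, 8.0, 0.0 cfs; ΣQ_DR = 316.0 cfs.
V = ΣQ_DR · Δt = 316.0 × 7200 s = 2.275 × 10^6 ft³.
Over A = 0.532 mi², depth = V / A = 1.84 in.

d ≈ 1.84 in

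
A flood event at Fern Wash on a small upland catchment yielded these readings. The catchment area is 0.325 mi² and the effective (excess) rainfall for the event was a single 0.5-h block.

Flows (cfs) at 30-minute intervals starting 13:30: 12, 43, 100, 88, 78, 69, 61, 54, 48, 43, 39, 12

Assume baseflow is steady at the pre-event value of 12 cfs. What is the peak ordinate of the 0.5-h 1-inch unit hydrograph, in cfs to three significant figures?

U_p ≈ 73.4 cfs

Direct runoff: 0.0, 31.0, 88.0, 76.0, 66.0, 57.0, 49.0, 42.0, 36.0, 31.0, 27.0, 0.0 cfs; ΣQ_DR = 503.0 cfs, peak = 88.0 cfs.
Runoff depth d = ΣQ_DR·Δt / A = 503.0 × 1800 / (0.325 mi²) = 1.199 in.
The 1-inch UH is the DRH scaled by (1 in)/d, so U_p = 88.0 × 1/1.199 = 73.4 cfs.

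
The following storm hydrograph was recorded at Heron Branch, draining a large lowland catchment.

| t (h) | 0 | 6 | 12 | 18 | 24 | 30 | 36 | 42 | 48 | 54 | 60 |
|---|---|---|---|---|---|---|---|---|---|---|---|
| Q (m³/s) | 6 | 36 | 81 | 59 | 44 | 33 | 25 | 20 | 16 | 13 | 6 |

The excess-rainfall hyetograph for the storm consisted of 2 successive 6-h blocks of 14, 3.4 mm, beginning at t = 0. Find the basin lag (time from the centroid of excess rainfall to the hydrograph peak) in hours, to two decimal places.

t_L ≈ 7.83 h

Centroid of excess rainfall: t_c = Σ P_i·t̄_i / ΣP_i = 4.1724 h (block centres at 3, 9 h).
Hydrograph peak occurs at t = 12 h, so basin lag t_L = 12 − 4.1724 = 7.83 h.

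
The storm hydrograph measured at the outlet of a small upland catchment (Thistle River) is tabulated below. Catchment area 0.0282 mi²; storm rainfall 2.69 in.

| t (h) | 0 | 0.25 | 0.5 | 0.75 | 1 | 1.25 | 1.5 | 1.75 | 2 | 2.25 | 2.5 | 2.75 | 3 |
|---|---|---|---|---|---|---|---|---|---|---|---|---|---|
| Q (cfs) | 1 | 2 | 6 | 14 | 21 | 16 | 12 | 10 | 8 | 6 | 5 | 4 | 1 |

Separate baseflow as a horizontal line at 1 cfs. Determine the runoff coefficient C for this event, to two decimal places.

C ≈ 0.47

ΣQ_DR = 93.00 cfs; V = ΣQ_DR·Δt = 83700 ft³.
Runoff depth d = V / A = 1.278 in.
C = d / P = 1.278 / 2.69 = 0.47.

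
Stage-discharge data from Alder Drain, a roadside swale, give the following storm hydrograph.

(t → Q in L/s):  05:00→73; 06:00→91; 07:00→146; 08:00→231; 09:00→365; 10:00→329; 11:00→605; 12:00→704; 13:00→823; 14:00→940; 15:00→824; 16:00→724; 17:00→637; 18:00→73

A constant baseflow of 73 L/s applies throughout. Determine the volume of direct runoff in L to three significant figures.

V ≈ 2.00 × 10^7 L

Direct-runoff ordinates (Q − Q_b): 0.0, 18.0, 73.0, 158.0, 292.0, 256.0, 532.0, 631.0, 750.0, 867.0, 751.0, 651.0, 564.0, 0.0 L/s.
ΣQ_DR = 5543 L/s.
With Δt = 1 h = 3600 s, V = ΣQ_DR · Δt = 5543 × 3600 = 2.00 × 10^7 L.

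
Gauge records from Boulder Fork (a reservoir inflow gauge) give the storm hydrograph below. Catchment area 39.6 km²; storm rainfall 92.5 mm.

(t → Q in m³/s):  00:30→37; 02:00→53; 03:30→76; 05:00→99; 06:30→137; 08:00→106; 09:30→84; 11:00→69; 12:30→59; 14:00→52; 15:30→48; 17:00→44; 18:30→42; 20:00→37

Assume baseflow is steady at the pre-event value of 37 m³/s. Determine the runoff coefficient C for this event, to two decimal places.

C ≈ 0.63

ΣQ_DR = 425.0 m³/s; V = ΣQ_DR·Δt = 2.295 × 10^6 m³.
Runoff depth d = V / A = 57.95 mm.
C = d / P = 57.95 / 92.5 = 0.63.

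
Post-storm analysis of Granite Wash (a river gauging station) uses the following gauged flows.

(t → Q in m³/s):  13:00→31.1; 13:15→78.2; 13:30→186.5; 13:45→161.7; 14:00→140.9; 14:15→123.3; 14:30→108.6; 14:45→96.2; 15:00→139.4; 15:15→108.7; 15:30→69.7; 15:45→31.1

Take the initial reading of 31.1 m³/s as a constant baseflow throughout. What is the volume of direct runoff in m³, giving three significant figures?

Direct-runoff ordinates (Q − Q_b): 0.0, 47.1, 155.4, 130.6, 109.8, 92.2, 77.5, 65.1, 108.3, 77.6, 38.6, 0.0 m³/s.
ΣQ_DR = 902.2 m³/s.
With Δt = 0.25 h = 900 s, V = ΣQ_DR · Δt = 902.2 × 900 = 8.12 × 10^5 m³.

V ≈ 8.12 × 10^5 m³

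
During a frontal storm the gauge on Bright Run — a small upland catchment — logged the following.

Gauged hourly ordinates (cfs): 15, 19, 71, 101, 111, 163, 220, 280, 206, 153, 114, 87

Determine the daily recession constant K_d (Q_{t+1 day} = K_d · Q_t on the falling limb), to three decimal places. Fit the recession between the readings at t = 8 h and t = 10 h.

K_d ≈ 0.001

Between t = 8 h and t = 10 h the flow falls from 206 to 114 cfs over 2×1 h = 2 h.
Per-interval ratio K = (114/206)^(1/2) = 0.7439; K_d = K^(24/1) = 0.001.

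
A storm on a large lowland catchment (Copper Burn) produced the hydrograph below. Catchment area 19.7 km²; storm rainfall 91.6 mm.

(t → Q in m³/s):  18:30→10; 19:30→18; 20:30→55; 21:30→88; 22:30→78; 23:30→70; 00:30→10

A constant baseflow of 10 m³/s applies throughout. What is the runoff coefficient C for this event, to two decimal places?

ΣQ_DR = 259.0 m³/s; V = ΣQ_DR·Δt = 9.324 × 10^5 m³.
Runoff depth d = V / A = 47.33 mm.
C = d / P = 47.33 / 91.6 = 0.52.

C ≈ 0.52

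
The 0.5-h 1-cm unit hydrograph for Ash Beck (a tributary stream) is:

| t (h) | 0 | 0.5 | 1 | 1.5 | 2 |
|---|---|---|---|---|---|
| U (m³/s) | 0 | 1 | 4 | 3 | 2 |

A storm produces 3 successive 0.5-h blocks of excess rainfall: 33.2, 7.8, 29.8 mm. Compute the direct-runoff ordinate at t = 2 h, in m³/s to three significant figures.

By discrete convolution, Q_j = Σ (P_i / 10 mm) · U_{j−i}.
At t = 2 h (j=4): Q = (33.2/10)·2 + (7.8/10)·3 + (29.8/10)·4 = 20.9 m³/s.

Q ≈ 20.9 m³/s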